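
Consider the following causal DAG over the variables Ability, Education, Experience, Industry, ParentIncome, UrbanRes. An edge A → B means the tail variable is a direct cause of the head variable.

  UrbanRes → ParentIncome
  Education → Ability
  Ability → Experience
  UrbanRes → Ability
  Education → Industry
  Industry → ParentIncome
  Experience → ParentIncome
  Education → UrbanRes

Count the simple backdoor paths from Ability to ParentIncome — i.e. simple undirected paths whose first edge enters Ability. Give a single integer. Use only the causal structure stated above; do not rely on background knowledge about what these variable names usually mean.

A backdoor path from Ability to ParentIncome is any simple undirected path whose first edge points into Ability (i.e. leaves Ability via a parent).
Parents of Ability: {Education, UrbanRes}.
Enumerating:
  P1: Ability <- Education -> UrbanRes -> ParentIncome
  P2: Ability <- Education -> Industry -> ParentIncome
  P3: Ability <- UrbanRes <- Education -> Industry -> ParentIncome
  P4: Ability <- UrbanRes -> ParentIncome
That exhausts the simple backdoor paths. Count: 4.

4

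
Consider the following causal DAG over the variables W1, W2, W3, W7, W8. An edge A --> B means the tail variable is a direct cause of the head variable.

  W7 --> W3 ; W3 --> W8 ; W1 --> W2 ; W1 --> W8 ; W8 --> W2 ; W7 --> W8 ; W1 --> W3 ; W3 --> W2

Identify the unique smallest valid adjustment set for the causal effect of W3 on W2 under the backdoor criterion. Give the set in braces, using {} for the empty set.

Variables eligible for adjustment (non-descendants of W3, excluding W3 and W2): {W1, W7}.
Backdoor paths from W3 to W2:
  P1: W3 <- W1 -> W8 -> W2
  P2: W3 <- W1 -> W2
  P3: W3 <- W7 -> W8 <- W1 -> W2
  P4: W3 <- W7 -> W8 -> W2
The empty set is not sufficient: P1 (W3 <- W1 -> W8 -> W2) has no collider blocking it and no conditioned non-collider, so it is open.
Try {W1, W7}:
  P1: blocked at fork node W1 ∈ conditioning set.
  P2: blocked at fork node W1 ∈ conditioning set.
  P3: blocked at fork node W7 ∈ conditioning set.
  P4: blocked at fork node W7 ∈ conditioning set.
{W1, W7} contains no descendant of W3 and blocks every backdoor path.
Every element of {W1, W7} is needed (dropping W1 leaves P1 open; dropping W7 leaves P4 open), so no proper subset is valid.
Among all size-2 subsets of the eligible variables, only {W1, W7} blocks every backdoor path, so it is the unique smallest valid adjustment set.

{W1, W7}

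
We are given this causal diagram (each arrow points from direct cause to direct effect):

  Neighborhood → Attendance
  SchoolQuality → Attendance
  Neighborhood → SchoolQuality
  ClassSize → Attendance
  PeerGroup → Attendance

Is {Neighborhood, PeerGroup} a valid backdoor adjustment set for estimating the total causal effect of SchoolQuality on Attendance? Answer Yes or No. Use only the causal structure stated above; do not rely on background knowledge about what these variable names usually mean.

Backdoor paths from SchoolQuality to Attendance (paths whose first edge points into SchoolQuality):
  P1: SchoolQuality <- Neighborhood -> Attendance
Condition 1 (no descendant of SchoolQuality in the set): holds — descendants of SchoolQuality are {Attendance}; none are in {Neighborhood, PeerGroup}.
Condition 2 (every backdoor path blocked by {Neighborhood, PeerGroup}):
  P1: blocked at fork node Neighborhood ∈ conditioning set.
{Neighborhood, PeerGroup} satisfies the backdoor criterion.

Yes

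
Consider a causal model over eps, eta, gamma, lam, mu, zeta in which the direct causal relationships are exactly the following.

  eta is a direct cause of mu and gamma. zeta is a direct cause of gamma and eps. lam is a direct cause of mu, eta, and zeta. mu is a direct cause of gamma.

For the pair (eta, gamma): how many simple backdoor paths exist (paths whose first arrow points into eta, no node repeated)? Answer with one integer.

2

A backdoor path from eta to gamma is any simple undirected path whose first edge points into eta (i.e. leaves eta via a parent).
Parents of eta: {lam}.
Enumerating:
  P1: eta <- lam -> zeta -> gamma
  P2: eta <- lam -> mu -> gamma
That exhausts the simple backdoor paths. Count: 2.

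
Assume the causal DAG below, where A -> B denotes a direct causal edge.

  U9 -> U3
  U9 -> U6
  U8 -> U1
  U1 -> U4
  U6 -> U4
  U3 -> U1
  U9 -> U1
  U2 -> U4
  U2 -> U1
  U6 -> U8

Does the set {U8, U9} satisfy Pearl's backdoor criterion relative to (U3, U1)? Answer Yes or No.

Yes

Backdoor paths from U3 to U1 (paths whose first edge points into U3):
  P1: U3 <- U9 -> U6 -> U8 -> U1
  P2: U3 <- U9 -> U6 -> U4 <- U2 -> U1
  P3: U3 <- U9 -> U6 -> U4 <- U1
  P4: U3 <- U9 -> U1
Condition 1 (no descendant of U3 in the set): holds — descendants of U3 are {U1, U4}; none are in {U8, U9}.
Condition 2 (every backdoor path blocked by {U8, U9}):
  P1: blocked at fork node U9 ∈ conditioning set.
  P2: blocked at fork node U9 ∈ conditioning set.
  P3: blocked at fork node U9 ∈ conditioning set.
  P4: blocked at fork node U9 ∈ conditioning set.
{U8, U9} satisfies the backdoor criterion.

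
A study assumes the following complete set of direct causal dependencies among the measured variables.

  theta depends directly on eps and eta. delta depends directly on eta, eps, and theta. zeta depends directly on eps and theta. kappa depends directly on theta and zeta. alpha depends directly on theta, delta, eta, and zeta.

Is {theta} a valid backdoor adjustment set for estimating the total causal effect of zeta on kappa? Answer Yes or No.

Yes

Backdoor paths from zeta to kappa (paths whose first edge points into zeta):
  P1: zeta <- eps -> theta -> kappa
  P2: zeta <- eps -> delta <- eta -> theta -> kappa
  P3: zeta <- eps -> delta <- eta -> alpha <- theta -> kappa
  P4: zeta <- eps -> delta <- theta -> kappa
  P5: zeta <- eps -> delta -> alpha <- eta -> theta -> kappa
  P6: zeta <- eps -> delta -> alpha <- theta -> kappa
  P7: zeta <- theta -> kappa
Condition 1 (no descendant of zeta in the set): holds — descendants of zeta are {alpha, kappa}; none are in {theta}.
Condition 2 (every backdoor path blocked by {theta}):
  P1: blocked at chain node theta ∈ conditioning set.
  P2: blocked at collider delta (neither it nor any descendant is in the conditioning set).
  P3: blocked at collider delta (neither it nor any descendant is in the conditioning set).
  P4: blocked at collider delta (neither it nor any descendant is in the conditioning set).
  P5: blocked at collider alpha (neither it nor any descendant is in the conditioning set).
  P6: blocked at collider alpha (neither it nor any descendant is in the conditioning set).
  P7: blocked at fork node theta ∈ conditioning set.
{theta} satisfies the backdoor criterion.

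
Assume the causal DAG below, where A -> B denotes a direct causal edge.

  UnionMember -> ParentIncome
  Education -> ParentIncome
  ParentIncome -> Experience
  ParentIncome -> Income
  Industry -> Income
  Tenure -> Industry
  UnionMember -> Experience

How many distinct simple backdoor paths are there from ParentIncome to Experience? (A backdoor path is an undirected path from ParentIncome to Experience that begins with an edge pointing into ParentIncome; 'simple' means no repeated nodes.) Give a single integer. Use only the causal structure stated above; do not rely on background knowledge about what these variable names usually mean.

A backdoor path from ParentIncome to Experience is any simple undirected path whose first edge points into ParentIncome (i.e. leaves ParentIncome via a parent).
Parents of ParentIncome: {Education, UnionMember}.
Enumerating:
  P1: ParentIncome <- UnionMember -> Experience
That exhausts the simple backdoor paths. Count: 1.

1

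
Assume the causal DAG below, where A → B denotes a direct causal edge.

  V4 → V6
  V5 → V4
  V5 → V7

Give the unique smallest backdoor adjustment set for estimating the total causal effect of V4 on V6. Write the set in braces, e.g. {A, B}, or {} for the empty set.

{}

Variables eligible for adjustment (non-descendants of V4, excluding V4 and V6): {V5, V7}.
Backdoor paths from V4 to V6:
  (none)
With no backdoor paths the empty set already satisfies the criterion, and it is trivially minimal.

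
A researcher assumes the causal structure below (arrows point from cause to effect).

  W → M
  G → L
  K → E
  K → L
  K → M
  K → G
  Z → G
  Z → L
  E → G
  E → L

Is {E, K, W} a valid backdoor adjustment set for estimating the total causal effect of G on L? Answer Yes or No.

No

Backdoor paths from G to L (paths whose first edge points into G):
  P1: G <- K -> E -> L
  P2: G <- K -> L
  P3: G <- Z -> L
  P4: G <- E <- K -> L
  P5: G <- E -> L
Condition 1 (no descendant of G in the set): holds — descendants of G are {L}; none are in {E, K, W}.
Condition 2 (every backdoor path blocked by {E, K, W}):
  P1: blocked at fork node K ∈ conditioning set.
  P2: blocked at fork node K ∈ conditioning set.
  P3: open — no interior node is in the conditioning set.
  P4: blocked at chain node E ∈ conditioning set.
  P5: blocked at fork node E ∈ conditioning set.
{E, K, W} does not satisfy the backdoor criterion.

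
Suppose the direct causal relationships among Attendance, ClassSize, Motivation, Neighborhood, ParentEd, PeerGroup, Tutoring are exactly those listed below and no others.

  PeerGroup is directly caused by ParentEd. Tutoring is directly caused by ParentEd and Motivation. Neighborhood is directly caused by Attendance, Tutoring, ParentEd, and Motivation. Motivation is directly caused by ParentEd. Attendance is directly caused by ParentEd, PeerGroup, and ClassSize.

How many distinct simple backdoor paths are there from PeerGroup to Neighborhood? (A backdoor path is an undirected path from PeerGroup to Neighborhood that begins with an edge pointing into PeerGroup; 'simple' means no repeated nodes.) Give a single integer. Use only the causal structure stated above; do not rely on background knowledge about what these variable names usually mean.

6

A backdoor path from PeerGroup to Neighborhood is any simple undirected path whose first edge points into PeerGroup (i.e. leaves PeerGroup via a parent).
Parents of PeerGroup: {ParentEd}.
Enumerating:
  P1: PeerGroup <- ParentEd -> Motivation -> Tutoring -> Neighborhood
  P2: PeerGroup <- ParentEd -> Motivation -> Neighborhood
  P3: PeerGroup <- ParentEd -> Tutoring <- Motivation -> Neighborhood
  P4: PeerGroup <- ParentEd -> Tutoring -> Neighborhood
  P5: PeerGroup <- ParentEd -> Attendance -> Neighborhood
  P6: PeerGroup <- ParentEd -> Neighborhood
That exhausts the simple backdoor paths. Count: 6.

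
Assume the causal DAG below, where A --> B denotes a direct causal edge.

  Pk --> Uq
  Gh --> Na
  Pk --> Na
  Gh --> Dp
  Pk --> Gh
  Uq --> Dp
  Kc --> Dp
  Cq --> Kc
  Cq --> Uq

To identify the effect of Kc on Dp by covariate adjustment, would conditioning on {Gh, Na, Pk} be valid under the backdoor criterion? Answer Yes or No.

Backdoor paths from Kc to Dp (paths whose first edge points into Kc):
  P1: Kc <- Cq -> Uq <- Pk -> Gh -> Dp
  P2: Kc <- Cq -> Uq <- Pk -> Na <- Gh -> Dp
  P3: Kc <- Cq -> Uq -> Dp
Condition 1 (no descendant of Kc in the set): holds — descendants of Kc are {Dp}; none are in {Gh, Na, Pk}.
Condition 2 (every backdoor path blocked by {Gh, Na, Pk}):
  P1: blocked at collider Uq (neither it nor any descendant is in the conditioning set).
  P2: blocked at collider Uq (neither it nor any descendant is in the conditioning set).
  P3: open — no interior node is in the conditioning set.
{Gh, Na, Pk} does not satisfy the backdoor criterion.

No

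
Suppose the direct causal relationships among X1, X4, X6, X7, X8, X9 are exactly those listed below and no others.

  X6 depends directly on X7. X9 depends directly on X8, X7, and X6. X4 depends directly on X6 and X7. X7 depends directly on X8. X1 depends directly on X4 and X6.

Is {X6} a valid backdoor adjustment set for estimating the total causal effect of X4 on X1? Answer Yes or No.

Yes

Backdoor paths from X4 to X1 (paths whose first edge points into X4):
  P1: X4 <- X7 <- X8 -> X9 <- X6 -> X1
  P2: X4 <- X7 -> X6 -> X1
  P3: X4 <- X7 -> X9 <- X6 -> X1
  P4: X4 <- X6 -> X1
Condition 1 (no descendant of X4 in the set): holds — descendants of X4 are {X1}; none are in {X6}.
Condition 2 (every backdoor path blocked by {X6}):
  P1: blocked at collider X9 (neither it nor any descendant is in the conditioning set).
  P2: blocked at chain node X6 ∈ conditioning set.
  P3: blocked at collider X9 (neither it nor any descendant is in the conditioning set).
  P4: blocked at fork node X6 ∈ conditioning set.
{X6} satisfies the backdoor criterion.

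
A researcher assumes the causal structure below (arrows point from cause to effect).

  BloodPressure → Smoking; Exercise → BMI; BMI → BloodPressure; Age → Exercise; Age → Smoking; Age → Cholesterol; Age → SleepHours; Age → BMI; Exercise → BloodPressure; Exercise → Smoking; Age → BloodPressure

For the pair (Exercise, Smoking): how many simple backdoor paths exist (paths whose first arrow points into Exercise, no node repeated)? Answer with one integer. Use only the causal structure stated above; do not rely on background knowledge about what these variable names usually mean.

3

A backdoor path from Exercise to Smoking is any simple undirected path whose first edge points into Exercise (i.e. leaves Exercise via a parent).
Parents of Exercise: {Age}.
Enumerating:
  P1: Exercise <- Age -> BMI -> BloodPressure -> Smoking
  P2: Exercise <- Age -> BloodPressure -> Smoking
  P3: Exercise <- Age -> Smoking
That exhausts the simple backdoor paths. Count: 3.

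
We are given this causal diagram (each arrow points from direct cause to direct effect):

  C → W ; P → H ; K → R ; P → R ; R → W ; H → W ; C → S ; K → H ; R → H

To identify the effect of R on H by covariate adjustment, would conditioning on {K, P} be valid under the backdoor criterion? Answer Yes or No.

Backdoor paths from R to H (paths whose first edge points into R):
  P1: R <- K -> H
  P2: R <- P -> H
Condition 1 (no descendant of R in the set): holds — descendants of R are {H, W}; none are in {K, P}.
Condition 2 (every backdoor path blocked by {K, P}):
  P1: blocked at fork node K ∈ conditioning set.
  P2: blocked at fork node P ∈ conditioning set.
{K, P} satisfies the backdoor criterion.

Yes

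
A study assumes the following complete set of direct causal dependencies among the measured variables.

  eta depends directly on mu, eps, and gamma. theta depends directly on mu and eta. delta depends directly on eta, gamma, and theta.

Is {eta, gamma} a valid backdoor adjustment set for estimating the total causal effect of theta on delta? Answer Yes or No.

Backdoor paths from theta to delta (paths whose first edge points into theta):
  P1: theta <- mu -> eta <- gamma -> delta
  P2: theta <- mu -> eta -> delta
  P3: theta <- eta <- gamma -> delta
  P4: theta <- eta -> delta
Condition 1 (no descendant of theta in the set): holds — descendants of theta are {delta}; none are in {eta, gamma}.
Condition 2 (every backdoor path blocked by {eta, gamma}):
  P1: blocked at fork node gamma ∈ conditioning set.
  P2: blocked at chain node eta ∈ conditioning set.
  P3: blocked at chain node eta ∈ conditioning set.
  P4: blocked at fork node eta ∈ conditioning set.
{eta, gamma} satisfies the backdoor criterion.

Yes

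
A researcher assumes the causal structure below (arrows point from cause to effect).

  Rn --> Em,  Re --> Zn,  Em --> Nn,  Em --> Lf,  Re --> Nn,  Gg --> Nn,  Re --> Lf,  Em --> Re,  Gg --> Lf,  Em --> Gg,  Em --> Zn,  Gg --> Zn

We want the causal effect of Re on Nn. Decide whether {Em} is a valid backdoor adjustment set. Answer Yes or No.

Backdoor paths from Re to Nn (paths whose first edge points into Re):
  P1: Re <- Em -> Gg -> Nn
  P2: Re <- Em -> Lf <- Gg -> Nn
  P3: Re <- Em -> Nn
  P4: Re <- Em -> Zn <- Gg -> Nn
Condition 1 (no descendant of Re in the set): holds — descendants of Re are {Lf, Nn, Zn}; none are in {Em}.
Condition 2 (every backdoor path blocked by {Em}):
  P1: blocked at fork node Em ∈ conditioning set.
  P2: blocked at fork node Em ∈ conditioning set.
  P3: blocked at fork node Em ∈ conditioning set.
  P4: blocked at fork node Em ∈ conditioning set.
{Em} satisfies the backdoor criterion.

Yes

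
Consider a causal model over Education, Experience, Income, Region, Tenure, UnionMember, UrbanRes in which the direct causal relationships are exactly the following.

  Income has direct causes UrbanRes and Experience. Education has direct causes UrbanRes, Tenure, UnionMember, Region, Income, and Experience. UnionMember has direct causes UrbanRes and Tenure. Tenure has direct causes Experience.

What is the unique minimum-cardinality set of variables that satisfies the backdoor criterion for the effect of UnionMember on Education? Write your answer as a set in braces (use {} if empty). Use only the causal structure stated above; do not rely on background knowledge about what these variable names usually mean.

Variables eligible for adjustment (non-descendants of UnionMember, excluding UnionMember and Education): {Experience, Income, Region, Tenure, UrbanRes}.
Backdoor paths from UnionMember to Education:
  P1: UnionMember <- UrbanRes -> Income <- Experience -> Tenure -> Education
  P2: UnionMember <- UrbanRes -> Income <- Experience -> Education
  P3: UnionMember <- UrbanRes -> Income -> Education
  P4: UnionMember <- UrbanRes -> Education
  P5: UnionMember <- Tenure <- Experience -> Income <- UrbanRes -> Education
  P6: UnionMember <- Tenure <- Experience -> Income -> Education
  P7: UnionMember <- Tenure <- Experience -> Education
  P8: UnionMember <- Tenure -> Education
The empty set is not sufficient: P3 (UnionMember <- UrbanRes -> Income -> Education) has no collider blocking it and no conditioned non-collider, so it is open.
Try {Tenure, UrbanRes}:
  P1: blocked at fork node UrbanRes ∈ conditioning set.
  P2: blocked at fork node UrbanRes ∈ conditioning set.
  P3: blocked at fork node UrbanRes ∈ conditioning set.
  P4: blocked at fork node UrbanRes ∈ conditioning set.
  P5: blocked at chain node Tenure ∈ conditioning set.
  P6: blocked at chain node Tenure ∈ conditioning set.
  P7: blocked at chain node Tenure ∈ conditioning set.
  P8: blocked at fork node Tenure ∈ conditioning set.
{Tenure, UrbanRes} contains no descendant of UnionMember and blocks every backdoor path.
Every element of {Tenure, UrbanRes} is needed (dropping Tenure leaves P6 open; dropping UrbanRes leaves P3 open), so no proper subset is valid.
Among all size-2 subsets of the eligible variables, only {Tenure, UrbanRes} blocks every backdoor path, so it is the unique smallest valid adjustment set.

{Tenure, UrbanRes}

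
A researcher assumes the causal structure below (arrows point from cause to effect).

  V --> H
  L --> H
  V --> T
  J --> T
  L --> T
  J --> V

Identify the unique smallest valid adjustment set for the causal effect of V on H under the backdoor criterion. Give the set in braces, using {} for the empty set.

Variables eligible for adjustment (non-descendants of V, excluding V and H): {J, L}.
Backdoor paths from V to H:
  P1: V <- J -> T <- L -> H
Each backdoor path contains an unconditioned collider, so every path is already blocked with the empty conditioning set:
  P1: blocked at collider T (neither it nor any descendant is in the conditioning set).
The empty set is therefore the unique smallest valid set.

{}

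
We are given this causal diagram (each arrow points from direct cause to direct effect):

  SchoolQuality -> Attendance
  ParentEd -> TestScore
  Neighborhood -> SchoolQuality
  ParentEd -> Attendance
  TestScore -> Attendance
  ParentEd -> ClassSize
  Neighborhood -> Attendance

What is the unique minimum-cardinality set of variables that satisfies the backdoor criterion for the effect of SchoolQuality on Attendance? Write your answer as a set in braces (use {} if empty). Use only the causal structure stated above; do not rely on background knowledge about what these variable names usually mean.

{Neighborhood}

Variables eligible for adjustment (non-descendants of SchoolQuality, excluding SchoolQuality and Attendance): {ClassSize, Neighborhood, ParentEd, TestScore}.
Backdoor paths from SchoolQuality to Attendance:
  P1: SchoolQuality <- Neighborhood -> Attendance
The empty set is not sufficient: P1 (SchoolQuality <- Neighborhood -> Attendance) has no collider blocking it and no conditioned non-collider, so it is open.
Try {Neighborhood}:
  P1: blocked at fork node Neighborhood ∈ conditioning set.
{Neighborhood} contains no descendant of SchoolQuality and blocks every backdoor path.
No other singleton works — e.g. {ParentEd} leaves P1 open — so {Neighborhood} is the unique smallest valid adjustment set.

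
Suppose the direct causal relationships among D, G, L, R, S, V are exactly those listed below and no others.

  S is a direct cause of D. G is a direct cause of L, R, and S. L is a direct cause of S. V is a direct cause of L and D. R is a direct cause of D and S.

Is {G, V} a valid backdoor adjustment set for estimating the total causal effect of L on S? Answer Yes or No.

Backdoor paths from L to S (paths whose first edge points into L):
  P1: L <- V -> D <- R <- G -> S
  P2: L <- V -> D <- R -> S
  P3: L <- V -> D <- S
  P4: L <- G -> R -> S
  P5: L <- G -> R -> D <- S
  P6: L <- G -> S
Condition 1 (no descendant of L in the set): holds — descendants of L are {D, S}; none are in {G, V}.
Condition 2 (every backdoor path blocked by {G, V}):
  P1: blocked at fork node V ∈ conditioning set.
  P2: blocked at fork node V ∈ conditioning set.
  P3: blocked at fork node V ∈ conditioning set.
  P4: blocked at fork node G ∈ conditioning set.
  P5: blocked at fork node G ∈ conditioning set.
  P6: blocked at fork node G ∈ conditioning set.
{G, V} satisfies the backdoor criterion.

Yes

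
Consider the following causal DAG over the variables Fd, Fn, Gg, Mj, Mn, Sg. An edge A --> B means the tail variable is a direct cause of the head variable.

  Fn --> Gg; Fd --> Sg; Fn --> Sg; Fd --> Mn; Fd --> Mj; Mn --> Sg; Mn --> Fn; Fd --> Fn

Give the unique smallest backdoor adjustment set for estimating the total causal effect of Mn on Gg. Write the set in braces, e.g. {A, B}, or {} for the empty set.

{Fd}

Variables eligible for adjustment (non-descendants of Mn, excluding Mn and Gg): {Fd, Mj}.
Backdoor paths from Mn to Gg:
  P1: Mn <- Fd -> Fn -> Gg
  P2: Mn <- Fd -> Sg <- Fn -> Gg
The empty set is not sufficient: P1 (Mn <- Fd -> Fn -> Gg) has no collider blocking it and no conditioned non-collider, so it is open.
Try {Fd}:
  P1: blocked at fork node Fd ∈ conditioning set.
  P2: blocked at fork node Fd ∈ conditioning set.
{Fd} contains no descendant of Mn and blocks every backdoor path.
No other singleton works — e.g. {Mj} leaves P1 open — so {Fd} is the unique smallest valid adjustment set.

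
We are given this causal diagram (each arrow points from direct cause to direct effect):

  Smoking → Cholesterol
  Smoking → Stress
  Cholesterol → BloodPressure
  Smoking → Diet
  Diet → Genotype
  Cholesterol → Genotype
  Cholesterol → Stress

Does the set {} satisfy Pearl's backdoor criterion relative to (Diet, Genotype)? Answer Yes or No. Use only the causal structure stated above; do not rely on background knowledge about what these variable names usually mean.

Backdoor paths from Diet to Genotype (paths whose first edge points into Diet):
  P1: Diet <- Smoking -> Cholesterol -> Genotype
  P2: Diet <- Smoking -> Stress <- Cholesterol -> Genotype
Condition 1 (no descendant of Diet in the set): holds — descendants of Diet are {Genotype}; none are in {}.
Condition 2 (every backdoor path blocked by {}):
  P1: open — no interior node is in the conditioning set.
  P2: blocked at collider Stress (neither it nor any descendant is in the conditioning set).
{} does not satisfy the backdoor criterion.

No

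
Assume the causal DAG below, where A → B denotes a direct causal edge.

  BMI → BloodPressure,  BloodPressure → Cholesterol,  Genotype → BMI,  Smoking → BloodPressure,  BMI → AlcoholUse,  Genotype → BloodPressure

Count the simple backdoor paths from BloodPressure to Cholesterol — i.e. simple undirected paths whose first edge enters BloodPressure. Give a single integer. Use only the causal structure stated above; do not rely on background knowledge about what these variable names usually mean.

A backdoor path from BloodPressure to Cholesterol is any simple undirected path whose first edge points into BloodPressure (i.e. leaves BloodPressure via a parent).
Parents of BloodPressure: {BMI, Genotype, Smoking}.
No simple path from any parent of BloodPressure reaches Cholesterol without revisiting BloodPressure, so there are no backdoor paths.

0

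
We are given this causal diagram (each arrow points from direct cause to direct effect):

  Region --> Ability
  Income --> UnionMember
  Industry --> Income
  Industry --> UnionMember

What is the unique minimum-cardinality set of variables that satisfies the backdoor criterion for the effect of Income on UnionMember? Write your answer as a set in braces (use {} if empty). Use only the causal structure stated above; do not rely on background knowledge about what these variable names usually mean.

{Industry}

Variables eligible for adjustment (non-descendants of Income, excluding Income and UnionMember): {Ability, Industry, Region}.
Backdoor paths from Income to UnionMember:
  P1: Income <- Industry -> UnionMember
The empty set is not sufficient: P1 (Income <- Industry -> UnionMember) has no collider blocking it and no conditioned non-collider, so it is open.
Try {Industry}:
  P1: blocked at fork node Industry ∈ conditioning set.
{Industry} contains no descendant of Income and blocks every backdoor path.
No other singleton works — e.g. {Region} leaves P1 open — so {Industry} is the unique smallest valid adjustment set.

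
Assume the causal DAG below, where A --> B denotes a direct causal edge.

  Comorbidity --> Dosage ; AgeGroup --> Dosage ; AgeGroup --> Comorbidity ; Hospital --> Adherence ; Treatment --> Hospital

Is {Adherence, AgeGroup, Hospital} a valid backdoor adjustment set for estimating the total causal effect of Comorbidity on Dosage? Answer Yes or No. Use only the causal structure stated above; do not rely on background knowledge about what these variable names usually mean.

Backdoor paths from Comorbidity to Dosage (paths whose first edge points into Comorbidity):
  P1: Comorbidity <- AgeGroup -> Dosage
Condition 1 (no descendant of Comorbidity in the set): holds — descendants of Comorbidity are {Dosage}; none are in {Adherence, AgeGroup, Hospital}.
Condition 2 (every backdoor path blocked by {Adherence, AgeGroup, Hospital}):
  P1: blocked at fork node AgeGroup ∈ conditioning set.
{Adherence, AgeGroup, Hospital} satisfies the backdoor criterion.

Yes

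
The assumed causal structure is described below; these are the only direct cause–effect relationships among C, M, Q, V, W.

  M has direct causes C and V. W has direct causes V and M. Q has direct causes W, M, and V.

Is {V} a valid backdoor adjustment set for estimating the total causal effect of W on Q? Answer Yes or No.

No

Backdoor paths from W to Q (paths whose first edge points into W):
  P1: W <- V -> M -> Q
  P2: W <- V -> Q
  P3: W <- M <- V -> Q
  P4: W <- M -> Q
Condition 1 (no descendant of W in the set): holds — descendants of W are {Q}; none are in {V}.
Condition 2 (every backdoor path blocked by {V}):
  P1: blocked at fork node V ∈ conditioning set.
  P2: blocked at fork node V ∈ conditioning set.
  P3: blocked at fork node V ∈ conditioning set.
  P4: open — no interior node is in the conditioning set.
{V} does not satisfy the backdoor criterion.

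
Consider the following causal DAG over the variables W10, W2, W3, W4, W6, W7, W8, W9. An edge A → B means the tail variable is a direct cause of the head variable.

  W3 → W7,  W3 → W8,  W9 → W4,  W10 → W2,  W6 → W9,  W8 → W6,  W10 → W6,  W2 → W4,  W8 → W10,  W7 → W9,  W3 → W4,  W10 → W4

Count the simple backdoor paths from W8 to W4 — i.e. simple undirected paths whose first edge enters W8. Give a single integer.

4

A backdoor path from W8 to W4 is any simple undirected path whose first edge points into W8 (i.e. leaves W8 via a parent).
Parents of W8: {W3}.
Enumerating:
  P1: W8 <- W3 -> W7 -> W9 <- W6 <- W10 -> W2 -> W4
  P2: W8 <- W3 -> W7 -> W9 <- W6 <- W10 -> W4
  P3: W8 <- W3 -> W7 -> W9 -> W4
  P4: W8 <- W3 -> W4
That exhausts the simple backdoor paths. Count: 4.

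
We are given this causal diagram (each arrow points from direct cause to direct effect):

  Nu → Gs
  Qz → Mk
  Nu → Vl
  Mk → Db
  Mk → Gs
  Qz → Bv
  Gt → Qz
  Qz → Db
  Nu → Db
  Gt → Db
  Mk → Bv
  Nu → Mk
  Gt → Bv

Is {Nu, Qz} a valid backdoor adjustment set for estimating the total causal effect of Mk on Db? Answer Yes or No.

Yes

Backdoor paths from Mk to Db (paths whose first edge points into Mk):
  P1: Mk <- Qz <- Gt -> Db
  P2: Mk <- Qz -> Db
  P3: Mk <- Qz -> Bv <- Gt -> Db
  P4: Mk <- Nu -> Db
Condition 1 (no descendant of Mk in the set): holds — descendants of Mk are {Bv, Db, Gs}; none are in {Nu, Qz}.
Condition 2 (every backdoor path blocked by {Nu, Qz}):
  P1: blocked at chain node Qz ∈ conditioning set.
  P2: blocked at fork node Qz ∈ conditioning set.
  P3: blocked at fork node Qz ∈ conditioning set.
  P4: blocked at fork node Nu ∈ conditioning set.
{Nu, Qz} satisfies the backdoor criterion.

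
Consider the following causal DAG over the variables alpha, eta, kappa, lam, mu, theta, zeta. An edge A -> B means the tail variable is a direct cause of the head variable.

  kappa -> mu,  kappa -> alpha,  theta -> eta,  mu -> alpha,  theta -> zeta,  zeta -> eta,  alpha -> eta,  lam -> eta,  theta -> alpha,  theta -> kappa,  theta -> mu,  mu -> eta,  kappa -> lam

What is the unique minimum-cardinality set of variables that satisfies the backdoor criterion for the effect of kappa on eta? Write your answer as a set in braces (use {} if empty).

{theta}

Variables eligible for adjustment (non-descendants of kappa, excluding kappa and eta): {theta, zeta}.
Backdoor paths from kappa to eta:
  P1: kappa <- theta -> zeta -> eta
  P2: kappa <- theta -> mu -> alpha -> eta
  P3: kappa <- theta -> mu -> eta
  P4: kappa <- theta -> alpha <- mu -> eta
  P5: kappa <- theta -> alpha -> eta
  P6: kappa <- theta -> eta
The empty set is not sufficient: P1 (kappa <- theta -> zeta -> eta) has no collider blocking it and no conditioned non-collider, so it is open.
Try {theta}:
  P1: blocked at fork node theta ∈ conditioning set.
  P2: blocked at fork node theta ∈ conditioning set.
  P3: blocked at fork node theta ∈ conditioning set.
  P4: blocked at fork node theta ∈ conditioning set.
  P5: blocked at fork node theta ∈ conditioning set.
  P6: blocked at fork node theta ∈ conditioning set.
{theta} contains no descendant of kappa and blocks every backdoor path.
No other singleton works — e.g. {zeta} leaves P2 open — so {theta} is the unique smallest valid adjustment set.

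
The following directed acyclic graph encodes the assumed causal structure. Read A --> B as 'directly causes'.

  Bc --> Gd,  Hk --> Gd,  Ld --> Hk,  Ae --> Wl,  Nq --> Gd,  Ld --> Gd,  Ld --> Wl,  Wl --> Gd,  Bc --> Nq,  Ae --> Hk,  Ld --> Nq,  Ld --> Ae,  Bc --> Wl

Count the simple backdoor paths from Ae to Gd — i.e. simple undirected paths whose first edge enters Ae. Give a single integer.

8

A backdoor path from Ae to Gd is any simple undirected path whose first edge points into Ae (i.e. leaves Ae via a parent).
Parents of Ae: {Ld}.
Enumerating:
  P1: Ae <- Ld -> Hk -> Gd
  P2: Ae <- Ld -> Nq <- Bc -> Wl -> Gd
  P3: Ae <- Ld -> Nq <- Bc -> Gd
  P4: Ae <- Ld -> Nq -> Gd
  P5: Ae <- Ld -> Wl <- Bc -> Nq -> Gd
  P6: Ae <- Ld -> Wl <- Bc -> Gd
  P7: Ae <- Ld -> Wl -> Gd
  P8: Ae <- Ld -> Gd
That exhausts the simple backdoor paths. Count: 8.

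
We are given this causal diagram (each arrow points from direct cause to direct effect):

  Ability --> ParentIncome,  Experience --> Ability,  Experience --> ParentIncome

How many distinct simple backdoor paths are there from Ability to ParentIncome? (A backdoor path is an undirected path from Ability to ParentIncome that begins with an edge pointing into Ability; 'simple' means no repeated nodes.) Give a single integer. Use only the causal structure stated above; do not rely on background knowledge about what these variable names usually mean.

A backdoor path from Ability to ParentIncome is any simple undirected path whose first edge points into Ability (i.e. leaves Ability via a parent).
Parents of Ability: {Experience}.
Enumerating:
  P1: Ability <- Experience -> ParentIncome
That exhausts the simple backdoor paths. Count: 1.

1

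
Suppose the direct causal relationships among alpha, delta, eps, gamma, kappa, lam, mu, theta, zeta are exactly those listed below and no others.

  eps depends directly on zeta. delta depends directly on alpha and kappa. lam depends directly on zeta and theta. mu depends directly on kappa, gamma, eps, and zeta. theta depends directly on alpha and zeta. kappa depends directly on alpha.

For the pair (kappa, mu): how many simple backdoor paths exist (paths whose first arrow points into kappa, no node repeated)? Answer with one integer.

4

A backdoor path from kappa to mu is any simple undirected path whose first edge points into kappa (i.e. leaves kappa via a parent).
Parents of kappa: {alpha}.
Enumerating:
  P1: kappa <- alpha -> theta <- zeta -> eps -> mu
  P2: kappa <- alpha -> theta <- zeta -> mu
  P3: kappa <- alpha -> theta -> lam <- zeta -> eps -> mu
  P4: kappa <- alpha -> theta -> lam <- zeta -> mu
That exhausts the simple backdoor paths. Count: 4.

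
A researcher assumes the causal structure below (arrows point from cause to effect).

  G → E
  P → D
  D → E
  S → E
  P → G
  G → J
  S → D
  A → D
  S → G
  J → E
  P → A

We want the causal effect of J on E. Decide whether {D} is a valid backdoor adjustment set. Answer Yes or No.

Backdoor paths from J to E (paths whose first edge points into J):
  P1: J <- G <- P -> A -> D <- S -> E
  P2: J <- G <- P -> A -> D -> E
  P3: J <- G <- P -> D <- S -> E
  P4: J <- G <- P -> D -> E
  P5: J <- G <- S -> D -> E
  P6: J <- G <- S -> E
  P7: J <- G -> E
Condition 1 (no descendant of J in the set): holds — descendants of J are {E}; none are in {D}.
Condition 2 (every backdoor path blocked by {D}):
  P1: open — collider(s) D are conditioned on (or have a conditioned descendant) and no non-collider on the path is in the set.
  P2: blocked at chain node D ∈ conditioning set.
  P3: open — collider(s) D are conditioned on (or have a conditioned descendant) and no non-collider on the path is in the set.
  P4: blocked at chain node D ∈ conditioning set.
  P5: blocked at chain node D ∈ conditioning set.
  P6: open — no interior node is in the conditioning set.
  P7: open — no interior node is in the conditioning set.
{D} does not satisfy the backdoor criterion.

No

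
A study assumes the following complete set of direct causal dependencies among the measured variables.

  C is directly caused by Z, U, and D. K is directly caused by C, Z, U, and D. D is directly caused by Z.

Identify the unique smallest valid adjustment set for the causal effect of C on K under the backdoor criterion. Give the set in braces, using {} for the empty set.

Variables eligible for adjustment (non-descendants of C, excluding C and K): {D, U, Z}.
Backdoor paths from C to K:
  P1: C <- Z -> D -> K
  P2: C <- Z -> K
  P3: C <- U -> K
  P4: C <- D <- Z -> K
  P5: C <- D -> K
The empty set is not sufficient: P1 (C <- Z -> D -> K) has no collider blocking it and no conditioned non-collider, so it is open.
Try {D, U, Z}:
  P1: blocked at fork node Z ∈ conditioning set.
  P2: blocked at fork node Z ∈ conditioning set.
  P3: blocked at fork node U ∈ conditioning set.
  P4: blocked at chain node D ∈ conditioning set.
  P5: blocked at fork node D ∈ conditioning set.
{D, U, Z} contains no descendant of C and blocks every backdoor path.
Every element of {D, U, Z} is needed (dropping D leaves P5 open; dropping U leaves P3 open; dropping Z leaves P2 open), so no proper subset is valid.
Among all size-3 subsets of the eligible variables, only {D, U, Z} blocks every backdoor path, so it is the unique smallest valid adjustment set.

{D, U, Z}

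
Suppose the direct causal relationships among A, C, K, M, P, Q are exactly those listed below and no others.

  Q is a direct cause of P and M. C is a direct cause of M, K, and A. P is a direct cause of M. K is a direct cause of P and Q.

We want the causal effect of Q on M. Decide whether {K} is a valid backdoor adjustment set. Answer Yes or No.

Yes

Backdoor paths from Q to M (paths whose first edge points into Q):
  P1: Q <- K <- C -> M
  P2: Q <- K -> P -> M
Condition 1 (no descendant of Q in the set): holds — descendants of Q are {M, P}; none are in {K}.
Condition 2 (every backdoor path blocked by {K}):
  P1: blocked at chain node K ∈ conditioning set.
  P2: blocked at fork node K ∈ conditioning set.
{K} satisfies the backdoor criterion.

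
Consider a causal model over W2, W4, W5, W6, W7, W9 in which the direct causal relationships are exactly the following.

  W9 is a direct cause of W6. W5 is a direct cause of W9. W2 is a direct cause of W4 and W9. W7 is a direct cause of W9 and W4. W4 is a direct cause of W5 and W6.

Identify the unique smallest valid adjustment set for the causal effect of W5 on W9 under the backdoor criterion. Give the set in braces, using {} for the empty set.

Variables eligible for adjustment (non-descendants of W5, excluding W5 and W9): {W2, W4, W7}.
Backdoor paths from W5 to W9:
  P1: W5 <- W4 <- W2 -> W9
  P2: W5 <- W4 <- W7 -> W9
  P3: W5 <- W4 -> W6 <- W9
The empty set is not sufficient: P1 (W5 <- W4 <- W2 -> W9) has no collider blocking it and no conditioned non-collider, so it is open.
Try {W4}:
  P1: blocked at chain node W4 ∈ conditioning set.
  P2: blocked at chain node W4 ∈ conditioning set.
  P3: blocked at fork node W4 ∈ conditioning set.
{W4} contains no descendant of W5 and blocks every backdoor path.
No other singleton works — e.g. {W2} leaves P2 open — so {W4} is the unique smallest valid adjustment set.

{W4}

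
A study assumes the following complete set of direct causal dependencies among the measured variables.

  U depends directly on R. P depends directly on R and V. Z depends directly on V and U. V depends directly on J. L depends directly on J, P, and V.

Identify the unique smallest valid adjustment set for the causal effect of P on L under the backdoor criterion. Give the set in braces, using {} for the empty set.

Variables eligible for adjustment (non-descendants of P, excluding P and L): {J, R, U, V, Z}.
Backdoor paths from P to L:
  P1: P <- V <- J -> L
  P2: P <- V -> L
  P3: P <- R -> U -> Z <- V <- J -> L
  P4: P <- R -> U -> Z <- V -> L
The empty set is not sufficient: P1 (P <- V <- J -> L) has no collider blocking it and no conditioned non-collider, so it is open.
Try {V}:
  P1: blocked at chain node V ∈ conditioning set.
  P2: blocked at fork node V ∈ conditioning set.
  P3: blocked at collider Z (neither it nor any descendant is in the conditioning set).
  P4: blocked at collider Z (neither it nor any descendant is in the conditioning set).
{V} contains no descendant of P and blocks every backdoor path.
No other singleton works — e.g. {J} leaves P2 open — so {V} is the unique smallest valid adjustment set.

{V}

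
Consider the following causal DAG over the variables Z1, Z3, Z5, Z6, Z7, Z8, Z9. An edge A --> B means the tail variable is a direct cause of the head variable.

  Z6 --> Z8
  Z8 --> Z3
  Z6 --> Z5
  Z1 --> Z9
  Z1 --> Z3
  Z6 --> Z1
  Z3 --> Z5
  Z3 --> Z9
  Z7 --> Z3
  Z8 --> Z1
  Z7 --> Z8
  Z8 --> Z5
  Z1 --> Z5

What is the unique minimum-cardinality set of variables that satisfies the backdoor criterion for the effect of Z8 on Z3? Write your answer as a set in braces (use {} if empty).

{Z6, Z7}

Variables eligible for adjustment (non-descendants of Z8, excluding Z8 and Z3): {Z6, Z7}.
Backdoor paths from Z8 to Z3:
  P1: Z8 <- Z6 -> Z1 -> Z3
  P2: Z8 <- Z6 -> Z1 -> Z9 <- Z3
  P3: Z8 <- Z6 -> Z1 -> Z5 <- Z3
  P4: Z8 <- Z6 -> Z5 <- Z1 -> Z3
  P5: Z8 <- Z6 -> Z5 <- Z1 -> Z9 <- Z3
  P6: Z8 <- Z6 -> Z5 <- Z3
  P7: Z8 <- Z7 -> Z3
The empty set is not sufficient: P1 (Z8 <- Z6 -> Z1 -> Z3) has no collider blocking it and no conditioned non-collider, so it is open.
Try {Z6, Z7}:
  P1: blocked at fork node Z6 ∈ conditioning set.
  P2: blocked at fork node Z6 ∈ conditioning set.
  P3: blocked at fork node Z6 ∈ conditioning set.
  P4: blocked at fork node Z6 ∈ conditioning set.
  P5: blocked at fork node Z6 ∈ conditioning set.
  P6: blocked at fork node Z6 ∈ conditioning set.
  P7: blocked at fork node Z7 ∈ conditioning set.
{Z6, Z7} contains no descendant of Z8 and blocks every backdoor path.
Every element of {Z6, Z7} is needed (dropping Z6 leaves P1 open; dropping Z7 leaves P7 open), so no proper subset is valid.
Among all size-2 subsets of the eligible variables, only {Z6, Z7} blocks every backdoor path, so it is the unique smallest valid adjustment set.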